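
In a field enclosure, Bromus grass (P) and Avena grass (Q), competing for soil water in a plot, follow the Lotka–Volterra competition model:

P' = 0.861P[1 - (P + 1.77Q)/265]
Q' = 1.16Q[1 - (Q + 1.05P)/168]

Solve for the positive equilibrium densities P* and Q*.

Setting both brackets to zero gives the nullclines P + 1.77Q = 265 and 1.05P + Q = 168.
Substituting Q = 168 - 1.05P into the first: P(1 - 1.77·1.05) = 265 - 1.77·168.
So P* = -32.4/-0.859 = 37.7, and then Q* = 168 - 1.05·37.7 = 128.

P* ≈ 37.7, Q* ≈ 128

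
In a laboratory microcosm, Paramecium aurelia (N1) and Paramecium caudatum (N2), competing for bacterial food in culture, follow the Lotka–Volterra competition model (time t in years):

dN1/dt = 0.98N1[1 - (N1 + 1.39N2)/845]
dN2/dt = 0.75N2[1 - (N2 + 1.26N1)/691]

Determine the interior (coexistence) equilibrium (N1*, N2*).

N1* ≈ 154, N2* ≈ 497

Setting both brackets to zero gives the nullclines N1 + 1.39N2 = 845 and 1.26N1 + N2 = 691.
Substituting N2 = 691 - 1.26N1 into the first: N1(1 - 1.39·1.26) = 845 - 1.39·691.
So N1* = -115/-0.751 = 154, and then N2* = 691 - 1.26·154 = 497.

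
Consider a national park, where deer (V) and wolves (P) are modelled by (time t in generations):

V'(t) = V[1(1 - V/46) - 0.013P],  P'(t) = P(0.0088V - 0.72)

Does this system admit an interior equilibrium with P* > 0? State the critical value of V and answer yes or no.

The predator equation gives dP/dt > 0 only when V > 0.72/0.0088 = 81.8.
Without the predator, V → K = 46. Since 46 < 81.8, the predator cannot invade.

Threshold V = 81.8; K < 81.8, so no, the predator goes extinct.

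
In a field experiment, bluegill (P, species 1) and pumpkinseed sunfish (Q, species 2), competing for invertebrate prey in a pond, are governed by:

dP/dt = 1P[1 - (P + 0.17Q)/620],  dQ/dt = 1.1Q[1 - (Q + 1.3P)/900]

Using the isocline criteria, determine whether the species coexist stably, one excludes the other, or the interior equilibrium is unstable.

Compare the nullcline intercepts: K1/α12 = 620/0.17 = 3650 > K2 = 900; K2/α21 = 900/1.3 = 692 > K1 = 620.
Since both inequalities hold, each species can invade when rare, so the interior equilibrium is stable.

stable coexistence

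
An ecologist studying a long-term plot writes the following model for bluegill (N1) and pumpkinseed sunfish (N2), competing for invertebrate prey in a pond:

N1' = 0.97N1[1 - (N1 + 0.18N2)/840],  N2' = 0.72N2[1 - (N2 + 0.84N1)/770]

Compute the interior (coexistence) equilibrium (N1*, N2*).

N1* ≈ 826, N2* ≈ 75.9

Setting both brackets to zero gives the nullclines N1 + 0.18N2 = 840 and 0.84N1 + N2 = 770.
Substituting N2 = 770 - 0.84N1 into the first: N1(1 - 0.18·0.84) = 840 - 0.18·770.
So N1* = 701/0.849 = 826, and then N2* = 770 - 0.84·826 = 75.9.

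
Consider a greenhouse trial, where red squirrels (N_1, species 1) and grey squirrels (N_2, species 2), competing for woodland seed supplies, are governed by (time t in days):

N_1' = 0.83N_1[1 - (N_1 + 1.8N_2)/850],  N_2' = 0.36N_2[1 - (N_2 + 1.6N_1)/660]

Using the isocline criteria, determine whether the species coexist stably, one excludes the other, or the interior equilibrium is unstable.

Compare the nullcline intercepts: K1/α12 = 850/1.8 = 472 < K2 = 660; K2/α21 = 660/1.6 = 412 < K1 = 850.
Since both are reversed, neither can invade when rare; the interior point is a saddle.

unstable coexistence (outcome depends on initial conditions)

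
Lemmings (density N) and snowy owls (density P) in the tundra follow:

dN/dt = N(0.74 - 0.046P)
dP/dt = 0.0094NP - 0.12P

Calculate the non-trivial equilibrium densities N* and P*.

Set dP/dt = 0 with P > 0: 0.0094N - 0.12 = 0, so N* = 0.12/0.0094 = 12.8.
Set dN/dt = 0 with N > 0: 0.74 - 0.046P = 0, so P* = 0.74/0.046 = 16.1.

N* ≈ 12.8, P* ≈ 16.1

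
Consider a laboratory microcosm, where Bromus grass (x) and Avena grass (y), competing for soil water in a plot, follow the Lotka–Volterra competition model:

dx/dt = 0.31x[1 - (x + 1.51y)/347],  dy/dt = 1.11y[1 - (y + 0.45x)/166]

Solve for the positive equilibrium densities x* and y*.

Setting both brackets to zero gives the nullclines x + 1.51y = 347 and 0.45x + y = 166.
Substituting y = 166 - 0.45x into the first: x(1 - 1.51·0.45) = 347 - 1.51·166.
So x* = 96.3/0.321 = 301, and then y* = 166 - 0.45·301 = 30.7.

x* ≈ 301, y* ≈ 30.7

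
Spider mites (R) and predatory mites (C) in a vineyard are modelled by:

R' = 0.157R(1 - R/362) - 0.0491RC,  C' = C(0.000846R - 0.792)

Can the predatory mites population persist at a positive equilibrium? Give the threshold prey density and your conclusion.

The predator equation gives dC/dt > 0 only when R > 0.792/0.000846 = 936.
Without the predator, R → K = 362. Since 362 < 936, the predator cannot invade.

Threshold R = 936; K < 936, so no, the predator goes extinct.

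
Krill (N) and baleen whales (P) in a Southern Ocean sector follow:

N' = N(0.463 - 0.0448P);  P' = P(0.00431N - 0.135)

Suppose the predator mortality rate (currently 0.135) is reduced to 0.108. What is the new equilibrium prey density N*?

At the interior fixed point, setting dP/dt = 0 with P > 0 fixes N* = (predator death rate)/(NP coefficient) — independent of the other coefficients.
With the change, N* = 0.108/0.00431 = 25.1; it falls from 31.3.

N* ≈ 25.1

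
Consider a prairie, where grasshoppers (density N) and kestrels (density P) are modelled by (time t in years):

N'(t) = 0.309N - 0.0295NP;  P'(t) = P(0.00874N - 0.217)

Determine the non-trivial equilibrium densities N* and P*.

N* ≈ 24.8, P* ≈ 10.5

Set dP/dt = 0 with P > 0: 0.00874N - 0.217 = 0, so N* = 0.217/0.00874 = 24.8.
Set dN/dt = 0 with N > 0: 0.309 - 0.0295P = 0, so P* = 0.309/0.0295 = 10.5.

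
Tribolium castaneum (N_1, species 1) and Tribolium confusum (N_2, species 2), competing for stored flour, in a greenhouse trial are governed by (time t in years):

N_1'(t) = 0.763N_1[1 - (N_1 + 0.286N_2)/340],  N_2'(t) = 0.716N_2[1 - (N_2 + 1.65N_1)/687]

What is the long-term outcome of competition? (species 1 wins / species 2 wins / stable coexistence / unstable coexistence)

stable coexistence

Compare the nullcline intercepts: K1/α12 = 340/0.286 = 1190 > K2 = 687; K2/α21 = 687/1.65 = 416 > K1 = 340.
Since both inequalities hold, each species can invade when rare, so the interior equilibrium is stable.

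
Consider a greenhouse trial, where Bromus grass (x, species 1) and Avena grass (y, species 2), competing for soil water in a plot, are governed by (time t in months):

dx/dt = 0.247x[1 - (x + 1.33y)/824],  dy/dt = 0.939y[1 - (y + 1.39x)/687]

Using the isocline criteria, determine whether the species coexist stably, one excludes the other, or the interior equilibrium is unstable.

unstable coexistence (outcome depends on initial conditions)

Compare the nullcline intercepts: K1/α12 = 824/1.33 = 620 < K2 = 687; K2/α21 = 687/1.39 = 494 < K1 = 824.
Since both are reversed, neither can invade when rare; the interior point is a saddle.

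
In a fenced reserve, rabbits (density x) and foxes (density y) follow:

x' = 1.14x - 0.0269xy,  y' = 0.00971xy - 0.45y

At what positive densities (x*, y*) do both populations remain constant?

Set dy/dt = 0 with y > 0: 0.00971x - 0.45 = 0, so x* = 0.45/0.00971 = 46.3.
Set dx/dt = 0 with x > 0: 1.14 - 0.0269y = 0, so y* = 1.14/0.0269 = 42.4.

x* ≈ 46.3, y* ≈ 42.4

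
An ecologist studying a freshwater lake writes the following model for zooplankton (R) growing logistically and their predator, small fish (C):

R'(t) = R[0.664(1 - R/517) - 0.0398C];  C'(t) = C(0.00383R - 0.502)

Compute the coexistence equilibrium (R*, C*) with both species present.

R* ≈ 131, C* ≈ 12.5

From dC/dt = 0 with C > 0: 0.00383R* = 0.502, so R* = 131.
Substitute into dR/dt = 0: 0.664(1 - 131/517) = 0.0398C*.
The bracket is 0.746, giving C* = 0.496/0.0398 = 12.5.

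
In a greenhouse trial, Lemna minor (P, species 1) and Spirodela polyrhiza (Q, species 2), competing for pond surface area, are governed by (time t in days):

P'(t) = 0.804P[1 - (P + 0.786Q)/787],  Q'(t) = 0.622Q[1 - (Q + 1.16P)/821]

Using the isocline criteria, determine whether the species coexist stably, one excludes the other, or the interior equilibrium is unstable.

Compare the nullcline intercepts: K1/α12 = 787/0.786 = 1000 > K2 = 821; K2/α21 = 821/1.16 = 708 < K1 = 787.
Since the inequalities point opposite ways, species 1 can invade but species 2 cannot.

species 1 excludes species 2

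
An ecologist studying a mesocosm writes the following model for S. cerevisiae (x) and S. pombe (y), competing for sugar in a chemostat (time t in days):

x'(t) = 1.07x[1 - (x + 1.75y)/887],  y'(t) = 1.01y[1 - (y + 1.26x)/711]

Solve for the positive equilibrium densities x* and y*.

Setting both brackets to zero gives the nullclines x + 1.75y = 887 and 1.26x + y = 711.
Substituting y = 711 - 1.26x into the first: x(1 - 1.75·1.26) = 887 - 1.75·711.
So x* = -357/-1.21 = 296, and then y* = 711 - 1.26·296 = 337.

x* ≈ 296, y* ≈ 337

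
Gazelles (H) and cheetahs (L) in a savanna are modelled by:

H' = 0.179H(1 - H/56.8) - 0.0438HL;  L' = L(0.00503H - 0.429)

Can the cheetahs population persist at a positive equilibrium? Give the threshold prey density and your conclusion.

The predator equation gives dL/dt > 0 only when H > 0.429/0.00503 = 85.3.
Without the predator, H → K = 56.8. Since 56.8 < 85.3, the predator cannot invade.

Threshold H = 85.3; K < 85.3, so no, the predator goes extinct.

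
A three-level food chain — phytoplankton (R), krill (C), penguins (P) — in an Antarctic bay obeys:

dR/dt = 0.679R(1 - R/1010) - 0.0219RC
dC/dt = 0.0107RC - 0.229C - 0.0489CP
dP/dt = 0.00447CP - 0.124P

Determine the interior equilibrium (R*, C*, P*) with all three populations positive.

R* ≈ 106, C* ≈ 27.7, P* ≈ 18.6

From dP/dt = 0: 0.00447C* = 0.124, so C* = 27.7.
From dR/dt = 0: 0.679(1 - R*/1010) = 0.0219·27.7, giving R* = 1010·(1 - 0.895) = 106.
From dC/dt = 0: 0.0107·106 - 0.229 = 0.0489P*, so P* = 0.909/0.0489 = 18.6.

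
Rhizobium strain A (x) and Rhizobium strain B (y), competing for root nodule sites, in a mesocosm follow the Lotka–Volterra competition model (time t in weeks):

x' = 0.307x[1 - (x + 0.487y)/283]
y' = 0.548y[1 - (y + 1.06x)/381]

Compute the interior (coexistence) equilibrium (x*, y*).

Setting both brackets to zero gives the nullclines x + 0.487y = 283 and 1.06x + y = 381.
Substituting y = 381 - 1.06x into the first: x(1 - 0.487·1.06) = 283 - 0.487·381.
So x* = 97.5/0.484 = 201, and then y* = 381 - 1.06·201 = 167.

x* ≈ 201, y* ≈ 167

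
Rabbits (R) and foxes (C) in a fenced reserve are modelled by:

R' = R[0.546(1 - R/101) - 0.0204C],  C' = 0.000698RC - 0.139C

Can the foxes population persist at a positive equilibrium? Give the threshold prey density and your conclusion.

The predator equation gives dC/dt > 0 only when R > 0.139/0.000698 = 199.
Without the predator, R → K = 101. Since 101 < 199, the predator cannot invade.

Threshold R = 199; K < 199, so no, the predator goes extinct.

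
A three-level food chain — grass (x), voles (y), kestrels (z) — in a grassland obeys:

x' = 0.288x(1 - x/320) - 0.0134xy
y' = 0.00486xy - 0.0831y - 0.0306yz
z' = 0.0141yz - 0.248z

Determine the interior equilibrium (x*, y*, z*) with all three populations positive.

x* ≈ 58.1, y* ≈ 17.6, z* ≈ 6.52

From dz/dt = 0: 0.0141y* = 0.248, so y* = 17.6.
From dx/dt = 0: 0.288(1 - x*/320) = 0.0134·17.6, giving x* = 320·(1 - 0.818) = 58.1.
From dy/dt = 0: 0.00486·58.1 - 0.0831 = 0.0306z*, so z* = 0.199/0.0306 = 6.52.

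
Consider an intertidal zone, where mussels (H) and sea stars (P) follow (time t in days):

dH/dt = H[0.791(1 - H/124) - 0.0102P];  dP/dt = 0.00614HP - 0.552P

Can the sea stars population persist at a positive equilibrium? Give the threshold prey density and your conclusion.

Threshold H = 89.9; K > 89.9, so yes, the predator persists.

The predator equation gives dP/dt > 0 only when H > 0.552/0.00614 = 89.9.
Without the predator, H → K = 124. Since 124 > 89.9, the predator can invade and persist.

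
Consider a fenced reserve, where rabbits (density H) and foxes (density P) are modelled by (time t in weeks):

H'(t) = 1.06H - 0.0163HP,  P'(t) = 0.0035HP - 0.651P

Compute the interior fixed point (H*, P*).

H* ≈ 186, P* ≈ 65

Set dP/dt = 0 with P > 0: 0.0035H - 0.651 = 0, so H* = 0.651/0.0035 = 186.
Set dH/dt = 0 with H > 0: 1.06 - 0.0163P = 0, so P* = 1.06/0.0163 = 65.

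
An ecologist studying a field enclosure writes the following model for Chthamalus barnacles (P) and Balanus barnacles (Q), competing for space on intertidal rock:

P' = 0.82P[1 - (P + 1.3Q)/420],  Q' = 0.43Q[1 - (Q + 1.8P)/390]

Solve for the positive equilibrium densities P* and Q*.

Setting both brackets to zero gives the nullclines P + 1.3Q = 420 and 1.8P + Q = 390.
Substituting Q = 390 - 1.8P into the first: P(1 - 1.3·1.8) = 420 - 1.3·390.
So P* = -87/-1.34 = 64.9, and then Q* = 390 - 1.8·64.9 = 273.

P* ≈ 64.9, Q* ≈ 273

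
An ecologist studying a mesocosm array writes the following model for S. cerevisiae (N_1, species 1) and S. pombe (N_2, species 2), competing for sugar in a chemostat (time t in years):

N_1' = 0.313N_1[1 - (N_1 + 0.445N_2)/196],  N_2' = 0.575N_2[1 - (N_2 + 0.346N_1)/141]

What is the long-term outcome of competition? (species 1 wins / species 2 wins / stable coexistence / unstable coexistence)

stable coexistence

Compare the nullcline intercepts: K1/α12 = 196/0.445 = 440 > K2 = 141; K2/α21 = 141/0.346 = 408 > K1 = 196.
Since both inequalities hold, each species can invade when rare, so the interior equilibrium is stable.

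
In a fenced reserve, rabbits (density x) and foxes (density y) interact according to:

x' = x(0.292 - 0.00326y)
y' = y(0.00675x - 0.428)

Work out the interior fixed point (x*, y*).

Set dy/dt = 0 with y > 0: 0.00675x - 0.428 = 0, so x* = 0.428/0.00675 = 63.4.
Set dx/dt = 0 with x > 0: 0.292 - 0.00326y = 0, so y* = 0.292/0.00326 = 89.6.

x* ≈ 63.4, y* ≈ 89.6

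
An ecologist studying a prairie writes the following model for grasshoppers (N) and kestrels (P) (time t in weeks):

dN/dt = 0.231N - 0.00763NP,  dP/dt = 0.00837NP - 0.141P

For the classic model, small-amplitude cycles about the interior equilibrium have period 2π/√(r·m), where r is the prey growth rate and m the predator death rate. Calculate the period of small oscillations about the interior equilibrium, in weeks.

T ≈ 34.8 weeks

Here r = 0.231 and m = 0.141, so r·m = 0.0326.
ω = √0.0326 = 0.18 per week, hence T = 2π/ω ≈ 34.8 weeks.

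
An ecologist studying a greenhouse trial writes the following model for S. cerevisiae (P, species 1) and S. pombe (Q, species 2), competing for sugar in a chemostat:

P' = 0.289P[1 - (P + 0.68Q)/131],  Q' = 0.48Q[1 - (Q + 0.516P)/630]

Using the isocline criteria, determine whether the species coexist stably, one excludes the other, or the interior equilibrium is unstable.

species 2 excludes species 1

Compare the nullcline intercepts: K1/α12 = 131/0.68 = 193 < K2 = 630; K2/α21 = 630/0.516 = 1220 > K1 = 131.
Since the inequalities point opposite ways, species 2 can invade but species 1 cannot.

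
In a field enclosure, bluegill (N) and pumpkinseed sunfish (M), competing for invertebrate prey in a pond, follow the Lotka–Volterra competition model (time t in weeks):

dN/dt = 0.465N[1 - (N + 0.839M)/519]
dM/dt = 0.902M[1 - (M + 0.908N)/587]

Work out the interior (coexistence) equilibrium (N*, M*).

Setting both brackets to zero gives the nullclines N + 0.839M = 519 and 0.908N + M = 587.
Substituting M = 587 - 0.908N into the first: N(1 - 0.839·0.908) = 519 - 0.839·587.
So N* = 26.5/0.238 = 111, and then M* = 587 - 0.908·111 = 486.

N* ≈ 111, M* ≈ 486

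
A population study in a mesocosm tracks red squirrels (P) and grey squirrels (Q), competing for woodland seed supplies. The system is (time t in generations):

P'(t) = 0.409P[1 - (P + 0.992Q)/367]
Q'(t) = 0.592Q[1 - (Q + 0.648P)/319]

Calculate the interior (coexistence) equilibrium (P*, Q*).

P* ≈ 142, Q* ≈ 227

Setting both brackets to zero gives the nullclines P + 0.992Q = 367 and 0.648P + Q = 319.
Substituting Q = 319 - 0.648P into the first: P(1 - 0.992·0.648) = 367 - 0.992·319.
So P* = 50.6/0.357 = 142, and then Q* = 319 - 0.648·142 = 227.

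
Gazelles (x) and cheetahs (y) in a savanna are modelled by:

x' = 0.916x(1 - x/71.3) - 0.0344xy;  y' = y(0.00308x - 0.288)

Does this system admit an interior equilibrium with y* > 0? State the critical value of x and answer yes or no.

Threshold x = 93.5; K < 93.5, so no, the predator goes extinct.

The predator equation gives dy/dt > 0 only when x > 0.288/0.00308 = 93.5.
Without the predator, x → K = 71.3. Since 71.3 < 93.5, the predator cannot invade.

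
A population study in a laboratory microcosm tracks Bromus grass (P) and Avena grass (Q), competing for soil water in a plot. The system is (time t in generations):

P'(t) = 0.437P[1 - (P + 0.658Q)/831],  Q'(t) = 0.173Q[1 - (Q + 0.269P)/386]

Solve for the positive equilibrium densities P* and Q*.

P* ≈ 701, Q* ≈ 197

Setting both brackets to zero gives the nullclines P + 0.658Q = 831 and 0.269P + Q = 386.
Substituting Q = 386 - 0.269P into the first: P(1 - 0.658·0.269) = 831 - 0.658·386.
So P* = 577/0.823 = 701, and then Q* = 386 - 0.269·701 = 197.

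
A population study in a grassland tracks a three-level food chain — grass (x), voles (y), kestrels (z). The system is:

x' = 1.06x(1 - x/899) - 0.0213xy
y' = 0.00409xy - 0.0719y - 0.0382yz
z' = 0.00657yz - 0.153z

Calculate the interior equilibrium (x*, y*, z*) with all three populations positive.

From dz/dt = 0: 0.00657y* = 0.153, so y* = 23.3.
From dx/dt = 0: 1.06(1 - x*/899) = 0.0213·23.3, giving x* = 899·(1 - 0.468) = 478.
From dy/dt = 0: 0.00409·478 - 0.0719 = 0.0382z*, so z* = 1.88/0.0382 = 49.3.

x* ≈ 478, y* ≈ 23.3, z* ≈ 49.3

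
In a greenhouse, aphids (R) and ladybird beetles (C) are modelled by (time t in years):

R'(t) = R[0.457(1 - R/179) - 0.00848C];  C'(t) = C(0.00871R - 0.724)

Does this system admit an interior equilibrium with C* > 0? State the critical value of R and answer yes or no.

Threshold R = 83.1; K > 83.1, so yes, the predator persists.

The predator equation gives dC/dt > 0 only when R > 0.724/0.00871 = 83.1.
Without the predator, R → K = 179. Since 179 > 83.1, the predator can invade and persist.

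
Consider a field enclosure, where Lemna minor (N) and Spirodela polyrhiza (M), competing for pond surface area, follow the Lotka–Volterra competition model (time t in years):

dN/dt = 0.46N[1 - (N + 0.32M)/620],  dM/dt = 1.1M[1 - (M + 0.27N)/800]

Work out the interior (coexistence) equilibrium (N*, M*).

N* ≈ 398, M* ≈ 692

Setting both brackets to zero gives the nullclines N + 0.32M = 620 and 0.27N + M = 800.
Substituting M = 800 - 0.27N into the first: N(1 - 0.32·0.27) = 620 - 0.32·800.
So N* = 364/0.914 = 398, and then M* = 800 - 0.27·398 = 692.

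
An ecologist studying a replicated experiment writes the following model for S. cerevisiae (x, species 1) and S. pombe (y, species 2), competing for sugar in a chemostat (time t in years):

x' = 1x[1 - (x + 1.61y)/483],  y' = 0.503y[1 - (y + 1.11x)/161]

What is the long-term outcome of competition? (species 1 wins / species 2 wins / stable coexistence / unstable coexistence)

species 1 excludes species 2

Compare the nullcline intercepts: K1/α12 = 483/1.61 = 300 > K2 = 161; K2/α21 = 161/1.11 = 145 < K1 = 483.
Since the inequalities point opposite ways, species 1 can invade but species 2 cannot.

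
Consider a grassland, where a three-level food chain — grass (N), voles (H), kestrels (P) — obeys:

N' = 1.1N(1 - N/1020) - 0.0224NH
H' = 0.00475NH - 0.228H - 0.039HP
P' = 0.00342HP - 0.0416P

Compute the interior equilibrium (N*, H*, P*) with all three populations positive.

N* ≈ 767, H* ≈ 12.2, P* ≈ 87.6

From dP/dt = 0: 0.00342H* = 0.0416, so H* = 12.2.
From dN/dt = 0: 1.1(1 - N*/1020) = 0.0224·12.2, giving N* = 1020·(1 - 0.248) = 767.
From dH/dt = 0: 0.00475·767 - 0.228 = 0.039P*, so P* = 3.42/0.039 = 87.6.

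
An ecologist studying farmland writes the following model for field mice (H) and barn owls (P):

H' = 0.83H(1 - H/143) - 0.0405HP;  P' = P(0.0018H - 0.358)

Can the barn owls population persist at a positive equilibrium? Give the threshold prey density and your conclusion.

Threshold H = 199; K < 199, so no, the predator goes extinct.

The predator equation gives dP/dt > 0 only when H > 0.358/0.0018 = 199.
Without the predator, H → K = 143. Since 143 < 199, the predator cannot invade.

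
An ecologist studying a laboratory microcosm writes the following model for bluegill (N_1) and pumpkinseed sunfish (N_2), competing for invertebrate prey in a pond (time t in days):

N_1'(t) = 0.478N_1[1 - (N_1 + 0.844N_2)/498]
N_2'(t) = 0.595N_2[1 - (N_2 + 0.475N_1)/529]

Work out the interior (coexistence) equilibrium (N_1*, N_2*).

Setting both brackets to zero gives the nullclines N_1 + 0.844N_2 = 498 and 0.475N_1 + N_2 = 529.
Substituting N_2 = 529 - 0.475N_1 into the first: N_1(1 - 0.844·0.475) = 498 - 0.844·529.
So N_1* = 51.5/0.599 = 86, and then N_2* = 529 - 0.475·86 = 488.

N_1* ≈ 86, N_2* ≈ 488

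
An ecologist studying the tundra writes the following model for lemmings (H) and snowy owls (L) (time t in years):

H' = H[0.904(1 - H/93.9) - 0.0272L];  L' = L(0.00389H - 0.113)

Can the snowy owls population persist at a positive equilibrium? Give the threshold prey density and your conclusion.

Threshold H = 29; K > 29, so yes, the predator persists.

The predator equation gives dL/dt > 0 only when H > 0.113/0.00389 = 29.
Without the predator, H → K = 93.9. Since 93.9 > 29, the predator can invade and persist.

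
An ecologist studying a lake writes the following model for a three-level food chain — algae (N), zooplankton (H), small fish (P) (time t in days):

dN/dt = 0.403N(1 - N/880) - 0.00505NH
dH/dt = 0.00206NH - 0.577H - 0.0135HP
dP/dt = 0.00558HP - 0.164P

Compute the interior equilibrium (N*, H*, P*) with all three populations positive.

From dP/dt = 0: 0.00558H* = 0.164, so H* = 29.4.
From dN/dt = 0: 0.403(1 - N*/880) = 0.00505·29.4, giving N* = 880·(1 - 0.368) = 556.
From dH/dt = 0: 0.00206·556 - 0.577 = 0.0135P*, so P* = 0.568/0.0135 = 42.1.

N* ≈ 556, H* ≈ 29.4, P* ≈ 42.1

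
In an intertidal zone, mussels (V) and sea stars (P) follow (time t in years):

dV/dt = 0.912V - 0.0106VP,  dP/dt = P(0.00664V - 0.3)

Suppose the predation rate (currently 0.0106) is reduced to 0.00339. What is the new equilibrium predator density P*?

P* ≈ 269

At the interior fixed point, setting dV/dt = 0 with V > 0 fixes P* = (prey growth rate)/(VP coefficient) — independent of the other coefficients.
With the change, P* = 0.912/0.00339 = 269; it rises from 86.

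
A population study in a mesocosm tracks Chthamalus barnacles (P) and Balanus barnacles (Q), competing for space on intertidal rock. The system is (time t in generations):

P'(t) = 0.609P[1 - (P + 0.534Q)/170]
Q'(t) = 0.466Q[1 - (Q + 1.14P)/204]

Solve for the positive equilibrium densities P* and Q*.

P* ≈ 156, Q* ≈ 26.1

Setting both brackets to zero gives the nullclines P + 0.534Q = 170 and 1.14P + Q = 204.
Substituting Q = 204 - 1.14P into the first: P(1 - 0.534·1.14) = 170 - 0.534·204.
So P* = 61.1/0.391 = 156, and then Q* = 204 - 1.14·156 = 26.1.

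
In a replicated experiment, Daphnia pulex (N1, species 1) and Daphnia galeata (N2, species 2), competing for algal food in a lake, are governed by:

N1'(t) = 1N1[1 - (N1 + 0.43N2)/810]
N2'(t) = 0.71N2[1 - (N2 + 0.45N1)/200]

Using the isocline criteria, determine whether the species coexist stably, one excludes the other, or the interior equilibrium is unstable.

Compare the nullcline intercepts: K1/α12 = 810/0.43 = 1880 > K2 = 200; K2/α21 = 200/0.45 = 444 < K1 = 810.
Since the inequalities point opposite ways, species 1 can invade but species 2 cannot.

species 1 excludes species 2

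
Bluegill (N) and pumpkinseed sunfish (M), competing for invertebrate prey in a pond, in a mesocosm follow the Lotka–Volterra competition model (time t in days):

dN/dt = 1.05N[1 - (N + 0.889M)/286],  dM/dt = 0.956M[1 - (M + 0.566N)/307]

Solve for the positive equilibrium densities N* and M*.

Setting both brackets to zero gives the nullclines N + 0.889M = 286 and 0.566N + M = 307.
Substituting M = 307 - 0.566N into the first: N(1 - 0.889·0.566) = 286 - 0.889·307.
So N* = 13.1/0.497 = 26.3, and then M* = 307 - 0.566·26.3 = 292.

N* ≈ 26.3, M* ≈ 292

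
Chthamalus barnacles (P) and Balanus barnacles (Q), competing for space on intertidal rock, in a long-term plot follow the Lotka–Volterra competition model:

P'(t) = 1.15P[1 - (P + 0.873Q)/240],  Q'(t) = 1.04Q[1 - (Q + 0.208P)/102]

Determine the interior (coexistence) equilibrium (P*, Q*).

P* ≈ 184, Q* ≈ 63.6

Setting both brackets to zero gives the nullclines P + 0.873Q = 240 and 0.208P + Q = 102.
Substituting Q = 102 - 0.208P into the first: P(1 - 0.873·0.208) = 240 - 0.873·102.
So P* = 151/0.818 = 184, and then Q* = 102 - 0.208·184 = 63.6.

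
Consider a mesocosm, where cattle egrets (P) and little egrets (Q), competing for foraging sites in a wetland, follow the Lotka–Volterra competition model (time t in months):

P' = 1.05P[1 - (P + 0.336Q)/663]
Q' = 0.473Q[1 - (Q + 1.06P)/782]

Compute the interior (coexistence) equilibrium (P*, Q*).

P* ≈ 622, Q* ≈ 123

Setting both brackets to zero gives the nullclines P + 0.336Q = 663 and 1.06P + Q = 782.
Substituting Q = 782 - 1.06P into the first: P(1 - 0.336·1.06) = 663 - 0.336·782.
So P* = 400/0.644 = 622, and then Q* = 782 - 1.06·622 = 123.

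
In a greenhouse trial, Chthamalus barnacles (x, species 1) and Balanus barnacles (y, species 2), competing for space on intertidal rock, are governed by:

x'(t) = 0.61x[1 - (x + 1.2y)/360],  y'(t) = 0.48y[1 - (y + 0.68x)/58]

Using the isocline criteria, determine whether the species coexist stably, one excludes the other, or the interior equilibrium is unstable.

species 1 excludes species 2

Compare the nullcline intercepts: K1/α12 = 360/1.2 = 300 > K2 = 58; K2/α21 = 58/0.68 = 85.3 < K1 = 360.
Since the inequalities point opposite ways, species 1 can invade but species 2 cannot.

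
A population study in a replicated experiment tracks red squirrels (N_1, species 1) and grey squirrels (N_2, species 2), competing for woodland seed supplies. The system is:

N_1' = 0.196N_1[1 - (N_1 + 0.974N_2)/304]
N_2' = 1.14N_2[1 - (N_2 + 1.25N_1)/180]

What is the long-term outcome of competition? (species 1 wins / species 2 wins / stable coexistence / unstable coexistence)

species 1 excludes species 2

Compare the nullcline intercepts: K1/α12 = 304/0.974 = 312 > K2 = 180; K2/α21 = 180/1.25 = 144 < K1 = 304.
Since the inequalities point opposite ways, species 1 can invade but species 2 cannot.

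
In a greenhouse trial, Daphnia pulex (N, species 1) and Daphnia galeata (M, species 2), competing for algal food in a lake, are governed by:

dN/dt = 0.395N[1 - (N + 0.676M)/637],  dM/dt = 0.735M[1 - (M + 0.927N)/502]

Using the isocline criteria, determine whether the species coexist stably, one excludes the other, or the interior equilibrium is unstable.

species 1 excludes species 2

Compare the nullcline intercepts: K1/α12 = 637/0.676 = 942 > K2 = 502; K2/α21 = 502/0.927 = 542 < K1 = 637.
Since the inequalities point opposite ways, species 1 can invade but species 2 cannot.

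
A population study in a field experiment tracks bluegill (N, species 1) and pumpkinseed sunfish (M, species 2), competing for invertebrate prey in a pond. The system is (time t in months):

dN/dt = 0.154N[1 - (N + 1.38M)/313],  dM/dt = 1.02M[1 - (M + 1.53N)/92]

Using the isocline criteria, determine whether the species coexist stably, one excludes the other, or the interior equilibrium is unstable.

species 1 excludes species 2

Compare the nullcline intercepts: K1/α12 = 313/1.38 = 227 > K2 = 92; K2/α21 = 92/1.53 = 60.1 < K1 = 313.
Since the inequalities point opposite ways, species 1 can invade but species 2 cannot.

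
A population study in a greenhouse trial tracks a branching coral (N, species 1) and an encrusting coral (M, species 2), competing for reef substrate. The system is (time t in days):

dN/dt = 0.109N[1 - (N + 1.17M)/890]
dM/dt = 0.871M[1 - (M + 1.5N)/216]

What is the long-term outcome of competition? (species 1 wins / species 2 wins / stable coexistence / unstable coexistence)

species 1 excludes species 2

Compare the nullcline intercepts: K1/α12 = 890/1.17 = 761 > K2 = 216; K2/α21 = 216/1.5 = 144 < K1 = 890.
Since the inequalities point opposite ways, species 1 can invade but species 2 cannot.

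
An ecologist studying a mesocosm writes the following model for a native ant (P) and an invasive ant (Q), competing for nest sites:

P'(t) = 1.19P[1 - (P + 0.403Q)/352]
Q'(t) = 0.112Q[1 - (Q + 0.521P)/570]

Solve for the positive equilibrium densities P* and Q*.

P* ≈ 155, Q* ≈ 489

Setting both brackets to zero gives the nullclines P + 0.403Q = 352 and 0.521P + Q = 570.
Substituting Q = 570 - 0.521P into the first: P(1 - 0.403·0.521) = 352 - 0.403·570.
So P* = 122/0.79 = 155, and then Q* = 570 - 0.521·155 = 489.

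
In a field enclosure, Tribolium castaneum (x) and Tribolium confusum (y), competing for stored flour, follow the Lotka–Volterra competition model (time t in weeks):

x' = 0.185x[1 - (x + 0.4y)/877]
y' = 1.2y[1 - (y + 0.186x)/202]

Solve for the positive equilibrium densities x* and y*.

x* ≈ 860, y* ≈ 42

Setting both brackets to zero gives the nullclines x + 0.4y = 877 and 0.186x + y = 202.
Substituting y = 202 - 0.186x into the first: x(1 - 0.4·0.186) = 877 - 0.4·202.
So x* = 796/0.926 = 860, and then y* = 202 - 0.186·860 = 42.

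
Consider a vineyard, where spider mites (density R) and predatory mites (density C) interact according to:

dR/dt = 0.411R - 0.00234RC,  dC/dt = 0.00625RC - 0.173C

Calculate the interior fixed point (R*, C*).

Set dC/dt = 0 with C > 0: 0.00625R - 0.173 = 0, so R* = 0.173/0.00625 = 27.7.
Set dR/dt = 0 with R > 0: 0.411 - 0.00234C = 0, so C* = 0.411/0.00234 = 176.

R* ≈ 27.7, C* ≈ 176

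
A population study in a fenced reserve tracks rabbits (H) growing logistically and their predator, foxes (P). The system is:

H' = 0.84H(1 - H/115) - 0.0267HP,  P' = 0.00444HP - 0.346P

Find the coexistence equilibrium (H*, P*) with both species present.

H* ≈ 77.9, P* ≈ 10.1

From dP/dt = 0 with P > 0: 0.00444H* = 0.346, so H* = 77.9.
Substitute into dH/dt = 0: 0.84(1 - 77.9/115) = 0.0267P*.
The bracket is 0.322, giving P* = 0.271/0.0267 = 10.1.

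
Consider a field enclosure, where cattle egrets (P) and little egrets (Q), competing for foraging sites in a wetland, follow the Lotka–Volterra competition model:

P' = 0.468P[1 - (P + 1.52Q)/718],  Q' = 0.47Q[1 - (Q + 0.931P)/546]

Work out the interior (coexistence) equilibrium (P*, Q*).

P* ≈ 270, Q* ≈ 295

Setting both brackets to zero gives the nullclines P + 1.52Q = 718 and 0.931P + Q = 546.
Substituting Q = 546 - 0.931P into the first: P(1 - 1.52·0.931) = 718 - 1.52·546.
So P* = -112/-0.415 = 270, and then Q* = 546 - 0.931·270 = 295.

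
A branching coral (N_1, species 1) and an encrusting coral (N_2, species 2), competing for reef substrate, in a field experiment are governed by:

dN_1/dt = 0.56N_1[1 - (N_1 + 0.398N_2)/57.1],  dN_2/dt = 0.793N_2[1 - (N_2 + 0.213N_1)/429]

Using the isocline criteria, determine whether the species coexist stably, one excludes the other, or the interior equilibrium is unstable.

species 2 excludes species 1

Compare the nullcline intercepts: K1/α12 = 57.1/0.398 = 143 < K2 = 429; K2/α21 = 429/0.213 = 2010 > K1 = 57.1.
Since the inequalities point opposite ways, species 2 can invade but species 1 cannot.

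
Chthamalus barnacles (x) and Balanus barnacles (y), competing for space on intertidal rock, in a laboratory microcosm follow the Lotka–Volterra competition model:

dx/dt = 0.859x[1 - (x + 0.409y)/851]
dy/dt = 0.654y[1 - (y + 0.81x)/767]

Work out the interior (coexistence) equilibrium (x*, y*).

x* ≈ 803, y* ≈ 116

Setting both brackets to zero gives the nullclines x + 0.409y = 851 and 0.81x + y = 767.
Substituting y = 767 - 0.81x into the first: x(1 - 0.409·0.81) = 851 - 0.409·767.
So x* = 537/0.669 = 803, and then y* = 767 - 0.81·803 = 116.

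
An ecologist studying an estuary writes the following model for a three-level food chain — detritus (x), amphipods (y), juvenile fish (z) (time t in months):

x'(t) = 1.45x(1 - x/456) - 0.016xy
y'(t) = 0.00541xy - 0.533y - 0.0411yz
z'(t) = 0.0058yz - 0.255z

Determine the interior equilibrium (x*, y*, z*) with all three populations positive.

From dz/dt = 0: 0.0058y* = 0.255, so y* = 44.
From dx/dt = 0: 1.45(1 - x*/456) = 0.016·44, giving x* = 456·(1 - 0.485) = 235.
From dy/dt = 0: 0.00541·235 - 0.533 = 0.0411z*, so z* = 0.737/0.0411 = 17.9.

x* ≈ 235, y* ≈ 44, z* ≈ 17.9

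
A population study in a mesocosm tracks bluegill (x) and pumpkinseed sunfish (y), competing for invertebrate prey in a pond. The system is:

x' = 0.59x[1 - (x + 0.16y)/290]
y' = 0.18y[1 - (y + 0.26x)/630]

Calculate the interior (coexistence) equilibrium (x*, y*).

x* ≈ 197, y* ≈ 579

Setting both brackets to zero gives the nullclines x + 0.16y = 290 and 0.26x + y = 630.
Substituting y = 630 - 0.26x into the first: x(1 - 0.16·0.26) = 290 - 0.16·630.
So x* = 189/0.958 = 197, and then y* = 630 - 0.26·197 = 579.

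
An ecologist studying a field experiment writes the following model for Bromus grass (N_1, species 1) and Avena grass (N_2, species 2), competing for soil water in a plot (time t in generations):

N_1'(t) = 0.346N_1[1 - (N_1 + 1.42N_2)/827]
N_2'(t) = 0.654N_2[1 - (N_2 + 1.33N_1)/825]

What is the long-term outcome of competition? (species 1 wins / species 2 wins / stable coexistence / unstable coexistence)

unstable coexistence (outcome depends on initial conditions)

Compare the nullcline intercepts: K1/α12 = 827/1.42 = 582 < K2 = 825; K2/α21 = 825/1.33 = 620 < K1 = 827.
Since both are reversed, neither can invade when rare; the interior point is a saddle.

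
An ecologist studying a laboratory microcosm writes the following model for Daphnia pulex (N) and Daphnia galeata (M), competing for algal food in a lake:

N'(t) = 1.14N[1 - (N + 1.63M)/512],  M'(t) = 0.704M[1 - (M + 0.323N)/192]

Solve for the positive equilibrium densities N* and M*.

Setting both brackets to zero gives the nullclines N + 1.63M = 512 and 0.323N + M = 192.
Substituting M = 192 - 0.323N into the first: N(1 - 1.63·0.323) = 512 - 1.63·192.
So N* = 199/0.474 = 420, and then M* = 192 - 0.323·420 = 56.2.

N* ≈ 420, M* ≈ 56.2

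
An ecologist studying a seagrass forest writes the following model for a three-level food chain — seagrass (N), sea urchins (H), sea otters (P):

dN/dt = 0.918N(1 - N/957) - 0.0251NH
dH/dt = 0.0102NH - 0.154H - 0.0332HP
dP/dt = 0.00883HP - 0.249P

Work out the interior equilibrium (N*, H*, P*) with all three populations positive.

N* ≈ 219, H* ≈ 28.2, P* ≈ 62.7

From dP/dt = 0: 0.00883H* = 0.249, so H* = 28.2.
From dN/dt = 0: 0.918(1 - N*/957) = 0.0251·28.2, giving N* = 957·(1 - 0.771) = 219.
From dH/dt = 0: 0.0102·219 - 0.154 = 0.0332P*, so P* = 2.08/0.0332 = 62.7.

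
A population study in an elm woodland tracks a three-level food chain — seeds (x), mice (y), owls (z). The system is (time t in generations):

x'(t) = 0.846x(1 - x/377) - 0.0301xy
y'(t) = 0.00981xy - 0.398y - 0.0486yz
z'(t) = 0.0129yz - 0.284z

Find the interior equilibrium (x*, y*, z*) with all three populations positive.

x* ≈ 81.7, y* ≈ 22, z* ≈ 8.3

From dz/dt = 0: 0.0129y* = 0.284, so y* = 22.
From dx/dt = 0: 0.846(1 - x*/377) = 0.0301·22, giving x* = 377·(1 - 0.783) = 81.7.
From dy/dt = 0: 0.00981·81.7 - 0.398 = 0.0486z*, so z* = 0.403/0.0486 = 8.3.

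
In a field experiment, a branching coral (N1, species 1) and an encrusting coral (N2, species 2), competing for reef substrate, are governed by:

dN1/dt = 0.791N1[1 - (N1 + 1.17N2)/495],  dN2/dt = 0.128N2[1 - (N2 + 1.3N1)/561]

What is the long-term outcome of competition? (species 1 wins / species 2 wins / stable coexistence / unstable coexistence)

Compare the nullcline intercepts: K1/α12 = 495/1.17 = 423 < K2 = 561; K2/α21 = 561/1.3 = 432 < K1 = 495.
Since both are reversed, neither can invade when rare; the interior point is a saddle.

unstable coexistence (outcome depends on initial conditions)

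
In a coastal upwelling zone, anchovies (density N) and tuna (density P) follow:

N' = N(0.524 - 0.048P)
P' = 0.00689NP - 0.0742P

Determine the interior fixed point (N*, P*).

N* ≈ 10.8, P* ≈ 10.9

Set dP/dt = 0 with P > 0: 0.00689N - 0.0742 = 0, so N* = 0.0742/0.00689 = 10.8.
Set dN/dt = 0 with N > 0: 0.524 - 0.048P = 0, so P* = 0.524/0.048 = 10.9.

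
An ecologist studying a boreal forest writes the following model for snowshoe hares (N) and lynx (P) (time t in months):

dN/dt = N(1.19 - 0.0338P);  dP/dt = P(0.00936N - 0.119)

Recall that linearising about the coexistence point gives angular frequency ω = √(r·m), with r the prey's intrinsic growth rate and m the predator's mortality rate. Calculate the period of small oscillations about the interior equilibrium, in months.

T ≈ 16.7 months

Here r = 1.19 and m = 0.119, so r·m = 0.142.
ω = √0.142 = 0.376 per month, hence T = 2π/ω ≈ 16.7 months.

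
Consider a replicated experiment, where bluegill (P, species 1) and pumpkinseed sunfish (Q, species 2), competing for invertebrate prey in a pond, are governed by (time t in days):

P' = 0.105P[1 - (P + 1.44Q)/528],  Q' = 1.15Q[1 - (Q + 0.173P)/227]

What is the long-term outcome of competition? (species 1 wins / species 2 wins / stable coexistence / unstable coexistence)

stable coexistence

Compare the nullcline intercepts: K1/α12 = 528/1.44 = 367 > K2 = 227; K2/α21 = 227/0.173 = 1310 > K1 = 528.
Since both inequalities hold, each species can invade when rare, so the interior equilibrium is stable.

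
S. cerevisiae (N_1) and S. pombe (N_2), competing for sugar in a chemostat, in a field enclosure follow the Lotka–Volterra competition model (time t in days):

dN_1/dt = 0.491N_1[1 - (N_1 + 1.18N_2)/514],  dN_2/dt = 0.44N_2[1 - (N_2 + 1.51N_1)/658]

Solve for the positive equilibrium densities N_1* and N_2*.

Setting both brackets to zero gives the nullclines N_1 + 1.18N_2 = 514 and 1.51N_1 + N_2 = 658.
Substituting N_2 = 658 - 1.51N_1 into the first: N_1(1 - 1.18·1.51) = 514 - 1.18·658.
So N_1* = -262/-0.782 = 336, and then N_2* = 658 - 1.51·336 = 151.

N_1* ≈ 336, N_2* ≈ 151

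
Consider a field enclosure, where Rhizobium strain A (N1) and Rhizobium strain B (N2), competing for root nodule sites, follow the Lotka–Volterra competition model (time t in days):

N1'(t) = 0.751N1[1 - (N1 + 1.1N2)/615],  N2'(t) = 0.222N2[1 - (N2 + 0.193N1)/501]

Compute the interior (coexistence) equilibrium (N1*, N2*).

N1* ≈ 81.1, N2* ≈ 485

Setting both brackets to zero gives the nullclines N1 + 1.1N2 = 615 and 0.193N1 + N2 = 501.
Substituting N2 = 501 - 0.193N1 into the first: N1(1 - 1.1·0.193) = 615 - 1.1·501.
So N1* = 63.9/0.788 = 81.1, and then N2* = 501 - 0.193·81.1 = 485.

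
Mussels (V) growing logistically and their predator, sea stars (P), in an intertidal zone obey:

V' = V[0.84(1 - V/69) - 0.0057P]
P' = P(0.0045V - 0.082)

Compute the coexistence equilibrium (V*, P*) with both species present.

V* ≈ 18.2, P* ≈ 108

From dP/dt = 0 with P > 0: 0.0045V* = 0.082, so V* = 18.2.
Substitute into dV/dt = 0: 0.84(1 - 18.2/69) = 0.0057P*.
The bracket is 0.736, giving P* = 0.618/0.0057 = 108.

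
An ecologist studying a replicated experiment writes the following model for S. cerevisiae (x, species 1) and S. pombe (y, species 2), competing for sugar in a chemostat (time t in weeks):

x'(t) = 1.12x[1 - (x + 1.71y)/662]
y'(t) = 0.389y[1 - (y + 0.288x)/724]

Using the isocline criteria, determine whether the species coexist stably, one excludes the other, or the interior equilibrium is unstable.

Compare the nullcline intercepts: K1/α12 = 662/1.71 = 387 < K2 = 724; K2/α21 = 724/0.288 = 2510 > K1 = 662.
Since the inequalities point opposite ways, species 2 can invade but species 1 cannot.

species 2 excludes species 1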